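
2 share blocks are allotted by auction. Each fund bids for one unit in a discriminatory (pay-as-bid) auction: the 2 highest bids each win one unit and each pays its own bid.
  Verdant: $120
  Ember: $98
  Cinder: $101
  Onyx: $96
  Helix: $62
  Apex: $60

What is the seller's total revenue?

Bids ranked high→low: 120 (Verdant), 101 (Cinder), 98 (Ember), 96 (Onyx), …
Top 2: Verdant, Cinder.
Total revenue = 120 + 101 = $221.

Total revenue: $221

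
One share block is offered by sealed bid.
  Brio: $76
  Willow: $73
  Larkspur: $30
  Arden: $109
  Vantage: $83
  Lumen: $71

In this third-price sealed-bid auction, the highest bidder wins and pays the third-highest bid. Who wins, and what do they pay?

Arden pays $76

Sorting bids: 109 (Arden) > 83 (Vantage) > 76 (Brio) > 73 (Willow) > 71 (Lumen) > 30 (Larkspur)
Arden wins; payment is bid #3 in the ranking = $76.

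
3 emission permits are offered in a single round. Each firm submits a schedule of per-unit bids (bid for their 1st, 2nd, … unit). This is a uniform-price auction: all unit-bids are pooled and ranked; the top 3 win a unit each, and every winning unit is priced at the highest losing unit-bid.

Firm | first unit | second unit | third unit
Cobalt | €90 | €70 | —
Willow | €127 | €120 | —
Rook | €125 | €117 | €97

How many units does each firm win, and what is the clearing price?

Pooled unit-bids ranked (top 3): 127 (Willow-1), 125 (Rook-1), 120 (Willow-2)
First bid not allocated: €117.
Allocation: Rook 1, Willow 2.

Rook 1, Willow 2; clearing price €117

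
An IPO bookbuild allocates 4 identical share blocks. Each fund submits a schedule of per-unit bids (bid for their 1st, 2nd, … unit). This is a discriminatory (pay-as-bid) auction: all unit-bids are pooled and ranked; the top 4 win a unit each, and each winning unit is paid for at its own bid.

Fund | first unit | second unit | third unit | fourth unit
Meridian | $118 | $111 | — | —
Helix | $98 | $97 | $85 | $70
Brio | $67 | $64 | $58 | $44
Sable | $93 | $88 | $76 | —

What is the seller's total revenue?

Merging the schedules and taking the best 4: 118 (Meridian-1), 111 (Meridian-2), 98 (Helix-1), 97 (Helix-2)
Next rejected bid: $93 (not a price — pay-as-bid).
Each winning unit pays its own bid.
Revenue = 118 + 111 + 98 + 97 = $424.

Total revenue: $424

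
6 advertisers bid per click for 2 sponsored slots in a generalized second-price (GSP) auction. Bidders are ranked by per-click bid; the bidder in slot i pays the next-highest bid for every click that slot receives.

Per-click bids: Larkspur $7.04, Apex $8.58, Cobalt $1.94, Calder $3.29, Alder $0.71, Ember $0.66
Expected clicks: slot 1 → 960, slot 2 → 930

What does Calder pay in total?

Calder pays $0.00

Ranked by bid: $8.58 (Apex) > $7.04 (Larkspur) > $3.29 (Calder) > …
Calder ranks below slot 2 → no slot, pays nothing.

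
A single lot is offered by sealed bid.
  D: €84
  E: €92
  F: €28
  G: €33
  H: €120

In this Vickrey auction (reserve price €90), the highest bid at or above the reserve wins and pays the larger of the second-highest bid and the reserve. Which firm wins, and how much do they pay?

Bids in order: 120 (H) > 92 (E) > 84 (D) > 33 (G) > 28 (F)
Highest eligible bid: H at €120.
max(second-highest €92, reserve €90) = €92; the reserve does not bind.

H pays €92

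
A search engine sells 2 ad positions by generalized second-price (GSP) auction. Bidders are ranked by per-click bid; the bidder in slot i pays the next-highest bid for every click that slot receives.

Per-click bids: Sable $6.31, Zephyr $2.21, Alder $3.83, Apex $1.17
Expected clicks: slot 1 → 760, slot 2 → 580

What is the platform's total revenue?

Total revenue: $4192.60

Sorting advertisers: $6.31 (Sable) > $3.83 (Alder) > $2.21 (Zephyr) > …
Slot 1: Sable pays $3.83 × 760 = $2910.80
Slot 2: Alder pays $2.21 × 580 = $1281.80
Total = $4192.60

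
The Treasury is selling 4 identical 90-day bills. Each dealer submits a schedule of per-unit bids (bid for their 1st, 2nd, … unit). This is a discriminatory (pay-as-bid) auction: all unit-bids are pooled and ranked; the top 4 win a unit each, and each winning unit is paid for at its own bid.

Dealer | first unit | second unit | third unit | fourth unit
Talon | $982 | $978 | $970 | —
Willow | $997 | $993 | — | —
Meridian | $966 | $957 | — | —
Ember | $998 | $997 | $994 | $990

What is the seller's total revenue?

All unit-bids, highest first — top 4: 998 (Ember-1), 997 (Willow-1), 997 (Ember-2), 994 (Ember-3)
Next rejected bid: $993 (not a price — pay-as-bid).
Each winning unit pays its own bid.
Revenue = 998 + 997 + 997 + 994 = $3,986.

Total revenue: $3,986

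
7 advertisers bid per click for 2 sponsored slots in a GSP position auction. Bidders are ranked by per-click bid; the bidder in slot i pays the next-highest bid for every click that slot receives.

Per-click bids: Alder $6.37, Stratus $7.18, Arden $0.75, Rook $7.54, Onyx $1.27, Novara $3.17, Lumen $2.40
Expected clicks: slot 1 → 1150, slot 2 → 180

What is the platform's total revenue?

Per-click bids in order: $7.54 (Rook) > $7.18 (Stratus) > $6.37 (Alder) > …
Slot 1: Rook pays $7.18 × 1150 = $8257.00
Slot 2: Stratus pays $6.37 × 180 = $1146.60
Total = $9403.60

Total revenue: $9403.60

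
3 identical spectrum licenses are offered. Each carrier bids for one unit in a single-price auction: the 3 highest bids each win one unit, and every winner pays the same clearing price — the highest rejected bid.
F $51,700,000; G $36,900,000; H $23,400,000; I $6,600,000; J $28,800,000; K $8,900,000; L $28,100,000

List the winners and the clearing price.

Ordering the bids: 51,700,000 (F), 36,900,000 (G), 28,800,000 (J), 28,100,000 (L), 23,400,000 (H), …
The 3 highest are F, G, J.
First losing bid is L's $28,100,000, which sets the uniform price.

F, G, J; each pays $28,100,000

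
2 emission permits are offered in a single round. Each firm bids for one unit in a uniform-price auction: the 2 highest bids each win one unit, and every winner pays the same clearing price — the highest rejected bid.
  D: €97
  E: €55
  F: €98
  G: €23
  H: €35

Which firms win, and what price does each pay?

F, D; each pays €55

Ordering the bids: 98 (F), 97 (D), 55 (E), 35 (H), …
Top 2: F, D.
Clearing price = highest rejected bid = €55.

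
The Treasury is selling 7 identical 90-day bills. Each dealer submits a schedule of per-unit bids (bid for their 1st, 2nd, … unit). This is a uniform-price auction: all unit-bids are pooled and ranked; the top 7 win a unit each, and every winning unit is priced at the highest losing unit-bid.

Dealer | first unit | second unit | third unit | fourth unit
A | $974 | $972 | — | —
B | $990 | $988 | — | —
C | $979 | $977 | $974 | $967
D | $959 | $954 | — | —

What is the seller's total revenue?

Total revenue: $6,769

All unit-bids, highest first — top 7: 990 (B-1), 988 (B-2), 979 (C-1), 977 (C-2), 974 (A-1), 974 (C-3), 972 (A-2)
First bid not allocated: $967.
Allocation: A 2, B 2, C 3. Every unit priced at $967.
Revenue = 7 × 967 = $6,769.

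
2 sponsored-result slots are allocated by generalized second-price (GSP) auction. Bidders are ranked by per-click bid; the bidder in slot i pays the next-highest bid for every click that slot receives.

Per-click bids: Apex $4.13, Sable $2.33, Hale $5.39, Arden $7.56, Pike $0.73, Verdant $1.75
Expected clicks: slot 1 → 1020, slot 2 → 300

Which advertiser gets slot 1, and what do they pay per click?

Arden; $5.39 per click

Sorting advertisers: $7.56 (Arden) > $5.39 (Hale) > $4.13 (Apex) > …
Slot 1 goes to the first-ranked bidder, Arden, who pays the next bid down: $5.39/click.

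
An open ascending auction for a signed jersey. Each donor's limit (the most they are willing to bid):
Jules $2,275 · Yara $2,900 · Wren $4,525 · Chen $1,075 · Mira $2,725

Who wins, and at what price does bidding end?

Sorting limits: 4,525 (Wren) > 2,900 (Yara) > 2,725 (Mira) > 2,275 (Jules) > 1,075 (Chen)
Once the price passes $2,900, only Wren is left; the hammer falls at Yara's limit of $2,900.

Wren wins at $2,900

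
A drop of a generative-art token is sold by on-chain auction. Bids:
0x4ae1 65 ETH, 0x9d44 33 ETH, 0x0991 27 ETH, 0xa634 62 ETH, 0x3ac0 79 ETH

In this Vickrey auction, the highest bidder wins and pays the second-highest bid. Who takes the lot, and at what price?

Bids in order: 79 (0x3ac0) > 65 (0x4ae1) > 62 (0xa634) > 33 (0x9d44) > 27 (0x0991)
Second-price: 0x3ac0 pays 0x4ae1's bid of 65 ETH.

0x3ac0 pays 65 ETH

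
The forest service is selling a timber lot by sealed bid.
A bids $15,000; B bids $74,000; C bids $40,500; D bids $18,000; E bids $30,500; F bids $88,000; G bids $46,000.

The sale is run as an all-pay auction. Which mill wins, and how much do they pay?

Bids ranked: 88,000 (F) > 74,000 (B) > 46,000 (G) > 40,500 (C) > 30,500 (E) > 18,000 (D) > …
F wins with the top bid; all bids are sunk regardless.

F pays $88,000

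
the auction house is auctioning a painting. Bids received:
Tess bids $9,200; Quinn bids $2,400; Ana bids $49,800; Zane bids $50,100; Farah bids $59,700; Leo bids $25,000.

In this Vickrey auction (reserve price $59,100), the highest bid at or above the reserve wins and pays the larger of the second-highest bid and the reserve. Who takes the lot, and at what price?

Sorting bids: 59,700 (Farah) > 50,100 (Zane) > 49,800 (Ana) > 25,000 (Leo) > 9,200 (Tess) > 2,400 (Quinn)
Farah has the top bid at or above the reserve ($59,700).
max(second-highest $50,100, reserve $59,100) = $59,100.

Farah pays $59,100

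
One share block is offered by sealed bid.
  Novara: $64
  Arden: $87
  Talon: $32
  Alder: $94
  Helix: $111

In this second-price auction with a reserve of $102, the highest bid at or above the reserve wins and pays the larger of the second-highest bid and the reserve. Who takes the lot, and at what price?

Bids in order: 111 (Helix) > 94 (Alder) > 87 (Arden) > 64 (Novara) > 32 (Talon)
Helix has the top bid at or above the reserve ($111).
Second-highest bid $94 is below the reserve $102, so the reserve binds → payment $102.

Helix pays $102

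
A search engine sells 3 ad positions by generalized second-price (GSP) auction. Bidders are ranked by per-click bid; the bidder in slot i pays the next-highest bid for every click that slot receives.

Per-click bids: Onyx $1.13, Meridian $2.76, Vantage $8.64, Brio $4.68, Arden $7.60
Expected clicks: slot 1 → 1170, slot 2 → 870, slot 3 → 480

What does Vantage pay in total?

Vantage pays $8892.00

Ranked by bid: $8.64 (Vantage) > $7.60 (Arden) > $4.68 (Brio) > $2.76 (Meridian) > …
Vantage holds slot 1 → pays next bid $7.60 × 1170 clicks = $8892.00.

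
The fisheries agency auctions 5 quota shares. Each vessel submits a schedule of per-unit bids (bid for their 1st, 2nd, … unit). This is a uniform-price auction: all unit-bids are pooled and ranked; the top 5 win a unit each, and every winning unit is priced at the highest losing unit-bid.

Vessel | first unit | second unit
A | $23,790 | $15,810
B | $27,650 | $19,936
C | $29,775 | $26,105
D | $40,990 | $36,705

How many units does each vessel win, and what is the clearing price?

B 1, C 2, D 2; clearing price $23,790

Merging the schedules and taking the best 5: 40,990 (D-1), 36,705 (D-2), 29,775 (C-1), 27,650 (B-1), 26,105 (C-2)
First bid not allocated: $23,790.
Allocation: B 1, C 2, D 2.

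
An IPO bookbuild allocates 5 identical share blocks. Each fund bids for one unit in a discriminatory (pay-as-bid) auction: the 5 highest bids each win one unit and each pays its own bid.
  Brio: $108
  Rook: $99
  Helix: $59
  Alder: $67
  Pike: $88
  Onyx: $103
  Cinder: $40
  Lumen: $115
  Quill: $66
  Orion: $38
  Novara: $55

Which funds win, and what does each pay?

Ordering the bids: 115 (Lumen), 108 (Brio), 103 (Onyx), 99 (Rook), 88 (Pike), 67 (Alder), 66 (Quill), …
Top 5: Lumen, Brio, Onyx, Rook, Pike.
Each winner pays its own bid: Lumen $115, Brio $108, Onyx $103, Rook $99, Pike $88.

Lumen $115, Brio $108, Onyx $103, Rook $99, Pike $88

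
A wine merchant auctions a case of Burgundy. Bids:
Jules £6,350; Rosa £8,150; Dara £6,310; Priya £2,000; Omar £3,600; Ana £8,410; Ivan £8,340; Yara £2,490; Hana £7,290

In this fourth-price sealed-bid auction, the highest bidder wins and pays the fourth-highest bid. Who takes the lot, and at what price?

Ana pays £7,290

Fourth-price sealed-bid auction: the highest bidder wins and pays the fourth-highest bid.
Sorting bids: 8,410 (Ana) > 8,340 (Ivan) > 8,150 (Rosa) > 7,290 (Hana) > 6,350 (Jules) > 6,310 (Dara) > …
Ana is highest; pays the fourth-highest bid, £7,290.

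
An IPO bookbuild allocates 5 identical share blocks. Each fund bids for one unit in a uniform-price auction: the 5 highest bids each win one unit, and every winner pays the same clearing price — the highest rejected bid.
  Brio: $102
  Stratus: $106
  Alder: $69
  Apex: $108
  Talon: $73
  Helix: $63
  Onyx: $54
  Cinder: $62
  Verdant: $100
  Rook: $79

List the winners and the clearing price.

Bids ranked high→low: 108 (Apex), 106 (Stratus), 102 (Brio), 100 (Verdant), 79 (Rook), 73 (Talon), 69 (Alder), …
The 5 highest are Apex, Stratus, Brio, Verdant, Rook.
First losing bid is Talon's $73, which sets the uniform price.

Apex, Stratus, Brio, Verdant, Rook; each pays $73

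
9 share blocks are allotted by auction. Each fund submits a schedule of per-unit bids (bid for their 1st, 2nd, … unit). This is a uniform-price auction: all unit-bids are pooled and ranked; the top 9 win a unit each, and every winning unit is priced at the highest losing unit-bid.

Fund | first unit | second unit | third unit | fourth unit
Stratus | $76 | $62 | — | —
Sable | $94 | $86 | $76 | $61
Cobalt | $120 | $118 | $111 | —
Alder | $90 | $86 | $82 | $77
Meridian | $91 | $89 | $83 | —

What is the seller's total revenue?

Total revenue: $747

Merging the schedules and taking the best 9: 120 (Cobalt-1), 118 (Cobalt-2), 111 (Cobalt-3), 94 (Sable-1), 91 (Meridian-1), 90 (Alder-1), 89 (Meridian-2), 86 (Sable-2), 86 (Alder-2)
The (k+1)-th unit-bid is $83.
Allocation: Alder 2, Cobalt 3, Meridian 2, Sable 2. Every unit priced at $83.
Revenue = 9 × 83 = $747.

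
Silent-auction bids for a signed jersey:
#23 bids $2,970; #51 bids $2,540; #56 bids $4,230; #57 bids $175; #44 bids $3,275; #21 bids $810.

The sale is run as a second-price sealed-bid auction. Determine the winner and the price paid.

Rule: the highest bidder wins and pays the second-highest bid.
Bids ranked: 4,230 (#56) > 3,275 (#44) > 2,970 (#23) > 2,540 (#51) > 810 (#21) > 175 (#57)
#56 wins with the highest bid; price is set by the runner-up at $3,275.

#56 pays $3,275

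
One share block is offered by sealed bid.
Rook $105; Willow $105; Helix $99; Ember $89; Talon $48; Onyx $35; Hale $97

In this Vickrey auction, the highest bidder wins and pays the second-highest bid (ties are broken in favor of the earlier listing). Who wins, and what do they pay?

Rook pays $105

Bids in order: 105 (Rook) > 105 (Willow) > 99 (Helix) > 97 (Hale) > 89 (Ember) > 48 (Talon) > …
Rook and Willow tie at $105; tie-break gives it to Rook.
Rook wins with the highest bid; price is set by the runner-up at $105.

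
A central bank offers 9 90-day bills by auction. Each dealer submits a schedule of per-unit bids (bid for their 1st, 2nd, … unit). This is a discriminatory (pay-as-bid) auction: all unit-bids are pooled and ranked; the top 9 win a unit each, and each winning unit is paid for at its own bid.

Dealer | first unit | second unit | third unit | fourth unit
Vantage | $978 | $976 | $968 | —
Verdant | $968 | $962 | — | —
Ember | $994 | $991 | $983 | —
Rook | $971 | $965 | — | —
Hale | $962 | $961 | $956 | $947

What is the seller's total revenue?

Pooled unit-bids ranked (top 9): 994 (Ember-1), 991 (Ember-2), 983 (Ember-3), 978 (Vantage-1), 976 (Vantage-2), 971 (Rook-1), 968 (Vantage-3), 968 (Verdant-1), 965 (Rook-2)
Next rejected bid: $962 (not a price — pay-as-bid).
Each winning unit pays its own bid.
Revenue = 994 + 991 + 983 + 978 + 976 + 971 + 968 + 968 + 965 = $8,794.

Total revenue: $8,794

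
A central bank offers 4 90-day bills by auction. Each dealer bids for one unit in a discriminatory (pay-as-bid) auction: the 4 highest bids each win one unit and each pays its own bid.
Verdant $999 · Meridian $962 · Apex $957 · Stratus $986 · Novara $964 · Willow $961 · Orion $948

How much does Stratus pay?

Ordering the bids: 999 (Verdant), 986 (Stratus), 964 (Novara), 962 (Meridian), 961 (Willow), 957 (Apex), …
Top 4: Verdant, Stratus, Novara, Meridian.
Stratus wins → own bid $986.

Stratus pays $986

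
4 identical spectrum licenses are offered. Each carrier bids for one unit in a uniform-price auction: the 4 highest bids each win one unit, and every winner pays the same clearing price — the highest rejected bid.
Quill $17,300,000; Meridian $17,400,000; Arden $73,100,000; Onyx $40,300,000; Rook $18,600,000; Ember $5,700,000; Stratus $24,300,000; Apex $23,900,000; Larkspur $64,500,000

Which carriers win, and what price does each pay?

Bids ranked high→low: 73,100,000 (Arden), 64,500,000 (Larkspur), 40,300,000 (Onyx), 24,300,000 (Stratus), 23,900,000 (Apex), 18,600,000 (Rook), …
The 4 highest are Arden, Larkspur, Onyx, Stratus.
First losing bid is Apex's $23,900,000, which sets the uniform price.

Arden, Larkspur, Onyx, Stratus; each pays $23,900,000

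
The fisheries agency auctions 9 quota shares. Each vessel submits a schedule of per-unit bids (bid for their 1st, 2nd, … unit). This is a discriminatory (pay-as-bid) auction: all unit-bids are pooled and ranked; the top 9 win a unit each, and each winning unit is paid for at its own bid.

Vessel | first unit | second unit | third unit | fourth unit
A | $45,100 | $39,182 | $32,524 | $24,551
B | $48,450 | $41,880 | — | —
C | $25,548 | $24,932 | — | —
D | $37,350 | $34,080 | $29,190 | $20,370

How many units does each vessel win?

All unit-bids, highest first — top 9: 48,450 (B-1), 45,100 (A-1), 41,880 (B-2), 39,182 (A-2), 37,350 (D-1), 34,080 (D-2), 32,524 (A-3), 29,190 (D-3), 25,548 (C-1)
Next rejected bid: $24,932 (not a price — pay-as-bid).
Allocation: A 3, B 2, C 1, D 3.

A 3, B 2, C 1, D 3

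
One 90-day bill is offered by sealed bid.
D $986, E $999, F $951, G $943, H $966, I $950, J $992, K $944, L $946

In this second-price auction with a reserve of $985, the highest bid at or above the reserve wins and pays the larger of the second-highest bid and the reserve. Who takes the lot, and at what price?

Rule: the highest bid at or above the reserve wins and pays the larger of the second-highest bid and the reserve.
Sorting bids: 999 (E) > 992 (J) > 986 (D) > 966 (H) > 951 (F) > 950 (I) > …
E has the top bid at or above the reserve ($999).
Second-highest bid $992 exceeds the reserve $985 → payment $992.

E pays $992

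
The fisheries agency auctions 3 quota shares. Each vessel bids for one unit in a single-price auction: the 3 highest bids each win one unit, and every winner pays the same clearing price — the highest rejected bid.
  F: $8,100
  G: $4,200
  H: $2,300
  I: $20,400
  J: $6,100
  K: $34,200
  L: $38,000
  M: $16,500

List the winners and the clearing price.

Bids ranked high→low: 38,000 (L), 34,200 (K), 20,400 (I), 16,500 (M), 8,100 (F), …
Top 3: L, K, I.
Clearing price = highest rejected bid = $16,500.

L, K, I; each pays $16,500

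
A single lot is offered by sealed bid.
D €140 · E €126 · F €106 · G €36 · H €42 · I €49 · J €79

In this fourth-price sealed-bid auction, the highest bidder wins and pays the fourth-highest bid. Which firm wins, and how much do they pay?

D pays €79

Sorting bids: 140 (D) > 126 (E) > 106 (F) > 79 (J) > 49 (I) > 42 (H) > …
D is highest; pays the fourth-highest bid, €79.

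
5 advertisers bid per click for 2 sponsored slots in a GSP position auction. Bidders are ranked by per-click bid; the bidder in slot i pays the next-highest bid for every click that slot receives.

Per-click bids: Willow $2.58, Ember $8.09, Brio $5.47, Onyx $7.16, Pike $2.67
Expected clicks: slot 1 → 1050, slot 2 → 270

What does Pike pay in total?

Pike pays $0.00

Ranked by bid: $8.09 (Ember) > $7.16 (Onyx) > $5.47 (Brio) > …
Pike ranks below slot 2 → no slot, pays nothing.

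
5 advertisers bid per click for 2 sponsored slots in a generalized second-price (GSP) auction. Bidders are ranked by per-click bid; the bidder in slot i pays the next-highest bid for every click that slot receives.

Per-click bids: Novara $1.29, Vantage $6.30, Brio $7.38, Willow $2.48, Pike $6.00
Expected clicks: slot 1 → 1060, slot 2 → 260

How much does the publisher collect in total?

Sorting advertisers: $7.38 (Brio) > $6.30 (Vantage) > $6.00 (Pike) > …
Slot 1: Brio pays $6.30 × 1060 = $6678.00
Slot 2: Vantage pays $6.00 × 260 = $1560.00
Total = $8238.00

Total revenue: $8238.00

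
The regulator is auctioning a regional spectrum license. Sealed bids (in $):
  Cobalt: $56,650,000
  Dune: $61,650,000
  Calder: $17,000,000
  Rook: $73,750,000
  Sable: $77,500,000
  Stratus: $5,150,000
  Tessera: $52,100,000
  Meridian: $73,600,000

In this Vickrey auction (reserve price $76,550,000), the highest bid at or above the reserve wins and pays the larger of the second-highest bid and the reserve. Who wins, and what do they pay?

Bids ranked: 77,500,000 (Sable) > 73,750,000 (Rook) > 73,600,000 (Meridian) > 61,650,000 (Dune) > 56,650,000 (Cobalt) > 52,100,000 (Tessera) > …
Sable has the top bid at or above the reserve ($77,500,000).
max(second-highest $73,750,000, reserve $76,550,000) = $76,550,000.

Sable pays $76,550,000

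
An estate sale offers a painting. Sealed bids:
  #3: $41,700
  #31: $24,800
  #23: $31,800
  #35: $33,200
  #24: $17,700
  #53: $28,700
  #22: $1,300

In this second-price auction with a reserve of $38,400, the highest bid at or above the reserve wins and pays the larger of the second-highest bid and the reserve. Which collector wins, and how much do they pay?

#3 pays $38,400

Sorting bids: 41,700 (#3) > 33,200 (#35) > 31,800 (#23) > 28,700 (#53) > 24,800 (#31) > 17,700 (#24) > …
#3 has the top bid at or above the reserve ($41,700).
Second-highest bid $33,200 is below the reserve $38,400, so the reserve binds → payment $38,400.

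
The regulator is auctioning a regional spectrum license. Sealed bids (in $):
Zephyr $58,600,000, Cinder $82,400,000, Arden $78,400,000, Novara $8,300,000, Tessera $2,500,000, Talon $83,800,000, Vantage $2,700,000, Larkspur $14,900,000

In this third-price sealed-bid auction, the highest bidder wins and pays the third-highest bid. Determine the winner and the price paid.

Bids ranked: 83,800,000 (Talon) > 82,400,000 (Cinder) > 78,400,000 (Arden) > 58,600,000 (Zephyr) > 14,900,000 (Larkspur) > 8,300,000 (Novara) > …
Talon is highest; pays the third-highest bid, $78,400,000.

Talon pays $78,400,000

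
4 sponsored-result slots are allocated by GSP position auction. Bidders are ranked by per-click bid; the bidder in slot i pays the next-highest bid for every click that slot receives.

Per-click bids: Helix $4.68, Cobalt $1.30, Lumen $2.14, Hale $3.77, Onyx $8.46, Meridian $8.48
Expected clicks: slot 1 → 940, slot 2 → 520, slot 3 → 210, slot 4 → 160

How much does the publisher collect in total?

Total revenue: $11520.10

Per-click bids in order: $8.48 (Meridian) > $8.46 (Onyx) > $4.68 (Helix) > $3.77 (Hale) > $2.14 (Lumen) > …
Slot 1: Meridian pays $8.46 × 940 = $7952.40
Slot 2: Onyx pays $4.68 × 520 = $2433.60
Slot 3: Helix pays $3.77 × 210 = $791.70
Slot 4: Hale pays $2.14 × 160 = $342.40
Total = $11520.10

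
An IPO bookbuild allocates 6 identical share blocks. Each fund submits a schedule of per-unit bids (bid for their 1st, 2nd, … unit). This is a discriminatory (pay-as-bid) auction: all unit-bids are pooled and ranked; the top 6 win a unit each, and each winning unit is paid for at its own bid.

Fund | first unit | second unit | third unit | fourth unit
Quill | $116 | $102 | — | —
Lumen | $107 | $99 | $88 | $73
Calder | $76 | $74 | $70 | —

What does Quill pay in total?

Merging the schedules and taking the best 6: 116 (Quill-1), 107 (Lumen-1), 102 (Quill-2), 99 (Lumen-2), 88 (Lumen-3), 76 (Calder-1)
Next rejected bid: $74 (not a price — pay-as-bid).
Quill's winning unit-bids: 116 + 102 = $218.

Quill pays $218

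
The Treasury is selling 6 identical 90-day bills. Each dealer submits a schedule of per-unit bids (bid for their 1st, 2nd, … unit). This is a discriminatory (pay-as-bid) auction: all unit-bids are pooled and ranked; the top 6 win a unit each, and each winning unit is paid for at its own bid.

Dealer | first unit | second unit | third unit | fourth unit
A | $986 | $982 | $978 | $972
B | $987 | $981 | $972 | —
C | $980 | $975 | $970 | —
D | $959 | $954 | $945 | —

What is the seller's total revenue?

Total revenue: $5,894

All unit-bids, highest first — top 6: 987 (B-1), 986 (A-1), 982 (A-2), 981 (B-2), 980 (C-1), 978 (A-3)
Next rejected bid: $975 (not a price — pay-as-bid).
Each winning unit pays its own bid.
Revenue = 987 + 986 + 982 + 981 + 980 + 978 = $5,894.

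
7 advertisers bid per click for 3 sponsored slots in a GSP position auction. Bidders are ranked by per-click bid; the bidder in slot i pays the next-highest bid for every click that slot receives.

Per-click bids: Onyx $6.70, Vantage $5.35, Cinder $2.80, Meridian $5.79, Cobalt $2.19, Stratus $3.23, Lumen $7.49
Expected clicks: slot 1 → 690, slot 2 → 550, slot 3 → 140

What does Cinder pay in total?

Cinder pays $0.00

Sorting advertisers: $7.49 (Lumen) > $6.70 (Onyx) > $5.79 (Meridian) > $5.35 (Vantage) > …
Cinder ranks below slot 3 → no slot, pays nothing.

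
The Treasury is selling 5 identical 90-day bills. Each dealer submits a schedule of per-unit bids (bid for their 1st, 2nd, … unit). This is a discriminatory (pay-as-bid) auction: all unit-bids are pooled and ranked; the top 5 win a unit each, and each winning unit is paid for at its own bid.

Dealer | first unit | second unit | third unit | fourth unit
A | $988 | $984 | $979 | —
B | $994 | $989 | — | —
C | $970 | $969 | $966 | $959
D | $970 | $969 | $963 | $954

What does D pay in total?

Pooled unit-bids ranked (top 5): 994 (B-1), 989 (B-2), 988 (A-1), 984 (A-2), 979 (A-3)
Next rejected bid: $970 (not a price — pay-as-bid).
D wins no units.

D pays $0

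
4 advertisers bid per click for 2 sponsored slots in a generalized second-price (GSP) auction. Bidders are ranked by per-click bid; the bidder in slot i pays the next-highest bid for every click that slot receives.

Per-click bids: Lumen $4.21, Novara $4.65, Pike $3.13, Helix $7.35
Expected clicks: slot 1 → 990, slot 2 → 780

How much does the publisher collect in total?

Ranked by bid: $7.35 (Helix) > $4.65 (Novara) > $4.21 (Lumen) > …
Slot 1: Helix pays $4.65 × 990 = $4603.50
Slot 2: Novara pays $4.21 × 780 = $3283.80
Total = $7887.30

Total revenue: $7887.30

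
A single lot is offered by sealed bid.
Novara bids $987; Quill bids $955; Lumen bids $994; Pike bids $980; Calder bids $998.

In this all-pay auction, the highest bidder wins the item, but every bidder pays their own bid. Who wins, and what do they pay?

Calder pays $998

Sorting bids: 998 (Calder) > 994 (Lumen) > 987 (Novara) > 980 (Pike) > 955 (Quill)
Calder wins with the top bid; all bids are sunk regardless.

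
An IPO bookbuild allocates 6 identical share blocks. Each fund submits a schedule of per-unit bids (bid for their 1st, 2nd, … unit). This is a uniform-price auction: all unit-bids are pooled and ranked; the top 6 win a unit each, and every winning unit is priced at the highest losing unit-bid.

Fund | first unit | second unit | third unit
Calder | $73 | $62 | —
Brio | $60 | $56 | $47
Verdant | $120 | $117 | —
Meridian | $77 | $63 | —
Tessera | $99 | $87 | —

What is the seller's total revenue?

Merging the schedules and taking the best 6: 120 (Verdant-1), 117 (Verdant-2), 99 (Tessera-1), 87 (Tessera-2), 77 (Meridian-1), 73 (Calder-1)
The (k+1)-th unit-bid is $63.
Allocation: Calder 1, Meridian 1, Tessera 2, Verdant 2. Every unit priced at $63.
Revenue = 6 × 63 = $378.

Total revenue: $378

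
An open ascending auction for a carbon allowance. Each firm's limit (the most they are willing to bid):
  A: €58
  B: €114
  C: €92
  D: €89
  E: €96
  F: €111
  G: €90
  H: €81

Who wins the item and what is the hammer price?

B wins at €111

Sorting limits: 114 (B) > 111 (F) > 96 (E) > 92 (C) > 90 (G) > 89 (D) > …
F is the last rival to drop out, at €111; B remains and wins at that price.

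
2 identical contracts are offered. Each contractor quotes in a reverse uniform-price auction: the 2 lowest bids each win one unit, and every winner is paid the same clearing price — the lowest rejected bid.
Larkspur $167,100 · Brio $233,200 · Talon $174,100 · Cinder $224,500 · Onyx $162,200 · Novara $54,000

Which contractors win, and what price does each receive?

Novara, Onyx; each is paid $167,100

Sorting: 54,000 (Novara), 162,200 (Onyx), 167,100 (Larkspur), 174,100 (Talon), …
Lowest 2: Novara, Onyx.
First losing bid is Larkspur's $167,100, which sets the uniform price.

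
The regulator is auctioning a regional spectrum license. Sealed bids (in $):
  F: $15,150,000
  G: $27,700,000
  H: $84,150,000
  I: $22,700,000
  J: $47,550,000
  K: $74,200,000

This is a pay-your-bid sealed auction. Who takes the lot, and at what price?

H pays $84,150,000

Rule: the highest bidder wins and pays their own bid.
Bids ranked: 84,150,000 (H) > 74,200,000 (K) > 47,550,000 (J) > 27,700,000 (G) > 22,700,000 (I) > 15,150,000 (F)
H has the highest bid and pays exactly that: $84,150,000.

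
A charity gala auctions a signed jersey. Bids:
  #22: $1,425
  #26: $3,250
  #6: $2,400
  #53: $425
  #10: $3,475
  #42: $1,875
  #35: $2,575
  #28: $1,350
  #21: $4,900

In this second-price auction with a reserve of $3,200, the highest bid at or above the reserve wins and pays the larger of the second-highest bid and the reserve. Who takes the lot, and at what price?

#21 pays $3,475

Second-price auction with a reserve of $3,200: the highest bid at or above the reserve wins and pays the larger of the second-highest bid and the reserve.
Bids in order: 4,900 (#21) > 3,475 (#10) > 3,250 (#26) > 2,575 (#35) > 2,400 (#6) > 1,875 (#42) > …
#21 has the top bid at or above the reserve ($4,900).
Second-highest bid $3,475 exceeds the reserve $3,200 → payment $3,475.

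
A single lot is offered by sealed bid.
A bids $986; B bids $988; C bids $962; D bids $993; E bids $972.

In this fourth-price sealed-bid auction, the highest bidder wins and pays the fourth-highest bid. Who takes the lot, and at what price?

Fourth-price sealed-bid auction: the highest bidder wins and pays the fourth-highest bid.
Bids in order: 993 (D) > 988 (B) > 986 (A) > 972 (E) > 962 (C)
D is highest; pays the fourth-highest bid, $972.

D pays $972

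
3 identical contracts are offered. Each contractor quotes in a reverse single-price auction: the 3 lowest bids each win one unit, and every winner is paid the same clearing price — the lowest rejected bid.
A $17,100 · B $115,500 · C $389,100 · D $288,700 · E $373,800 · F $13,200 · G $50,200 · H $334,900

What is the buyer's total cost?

Bids ranked low→high: 13,200 (F), 17,100 (A), 50,200 (G), 115,500 (B), 288,700 (D), …
Winners (3 units): F, A, G.
Clearing price = lowest rejected bid = $115,500.
Total cost = 3 × $115,500 = $346,500.

Total cost: $346,500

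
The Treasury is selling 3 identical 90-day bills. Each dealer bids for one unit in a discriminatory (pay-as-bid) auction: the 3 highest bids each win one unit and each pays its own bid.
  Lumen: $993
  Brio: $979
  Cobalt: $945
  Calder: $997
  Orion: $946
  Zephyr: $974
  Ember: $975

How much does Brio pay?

Sorting: 997 (Calder), 993 (Lumen), 979 (Brio), 975 (Ember), 974 (Zephyr), …
Top 3: Calder, Lumen, Brio.
Brio wins → own bid $979.

Brio pays $979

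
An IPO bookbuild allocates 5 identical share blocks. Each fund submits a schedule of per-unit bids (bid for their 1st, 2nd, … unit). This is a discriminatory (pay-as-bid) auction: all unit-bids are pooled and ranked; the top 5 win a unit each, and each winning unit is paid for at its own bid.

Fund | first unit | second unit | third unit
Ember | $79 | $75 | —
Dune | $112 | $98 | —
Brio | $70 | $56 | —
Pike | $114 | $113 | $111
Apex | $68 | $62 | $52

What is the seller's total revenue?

Total revenue: $548

Pooled unit-bids ranked (top 5): 114 (Pike-1), 113 (Pike-2), 112 (Dune-1), 111 (Pike-3), 98 (Dune-2)
Next rejected bid: $79 (not a price — pay-as-bid).
Each winning unit pays its own bid.
Revenue = 114 + 113 + 112 + 111 + 98 = $548.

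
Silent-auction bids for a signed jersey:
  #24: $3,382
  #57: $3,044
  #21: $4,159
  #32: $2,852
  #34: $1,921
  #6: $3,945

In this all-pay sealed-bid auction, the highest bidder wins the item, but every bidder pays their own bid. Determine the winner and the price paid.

All-pay sealed-bid auction: the highest bidder wins the item, but every bidder pays their own bid.
Sorting bids: 4,159 (#21) > 3,945 (#6) > 3,382 (#24) > 3,044 (#57) > 2,852 (#32) > 1,921 (#34)
#21 wins with the top bid; all bids are sunk regardless.

#21 pays $4,159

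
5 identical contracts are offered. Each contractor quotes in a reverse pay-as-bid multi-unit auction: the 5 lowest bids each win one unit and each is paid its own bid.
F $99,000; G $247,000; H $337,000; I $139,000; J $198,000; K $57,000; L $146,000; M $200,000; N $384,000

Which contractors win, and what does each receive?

Bids ranked low→high: 57,000 (K), 99,000 (F), 139,000 (I), 146,000 (L), 198,000 (J), 200,000 (M), 247,000 (G), …
Winners (5 units): K, F, I, L, J.
Each winner is paid its own bid: K $57,000, F $99,000, I $139,000, L $146,000, J $198,000.

K $57,000, F $99,000, I $139,000, L $146,000, J $198,000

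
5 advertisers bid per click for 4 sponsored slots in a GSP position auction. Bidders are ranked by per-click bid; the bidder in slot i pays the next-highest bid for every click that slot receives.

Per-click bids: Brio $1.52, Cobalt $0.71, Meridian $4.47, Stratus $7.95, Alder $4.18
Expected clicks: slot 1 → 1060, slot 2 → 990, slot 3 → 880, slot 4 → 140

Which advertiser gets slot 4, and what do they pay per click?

Brio; $0.71 per click

Ranked by bid: $7.95 (Stratus) > $4.47 (Meridian) > $4.18 (Alder) > $1.52 (Brio) > $0.71 (Cobalt)
Slot 4 goes to the fourth-ranked bidder, Brio, who pays the next bid down: $0.71/click.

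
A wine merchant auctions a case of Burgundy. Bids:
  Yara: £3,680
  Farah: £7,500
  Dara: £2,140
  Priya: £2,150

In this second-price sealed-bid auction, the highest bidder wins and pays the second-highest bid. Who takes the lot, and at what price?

Farah pays £3,680

Second-price sealed-bid auction: the highest bidder wins and pays the second-highest bid.
Bids in order: 7,500 (Farah) > 3,680 (Yara) > 2,150 (Priya) > 2,140 (Dara)
Farah is highest; pays the second-highest bid, £3,680.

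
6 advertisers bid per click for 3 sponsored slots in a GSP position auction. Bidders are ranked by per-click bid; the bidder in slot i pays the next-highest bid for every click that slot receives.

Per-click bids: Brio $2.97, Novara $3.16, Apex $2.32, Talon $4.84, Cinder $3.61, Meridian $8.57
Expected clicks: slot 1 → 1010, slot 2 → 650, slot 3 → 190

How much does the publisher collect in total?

Total revenue: $7835.30

Ranked by bid: $8.57 (Meridian) > $4.84 (Talon) > $3.61 (Cinder) > $3.16 (Novara) > …
Slot 1: Meridian pays $4.84 × 1010 = $4888.40
Slot 2: Talon pays $3.61 × 650 = $2346.50
Slot 3: Cinder pays $3.16 × 190 = $600.40
Total = $7835.30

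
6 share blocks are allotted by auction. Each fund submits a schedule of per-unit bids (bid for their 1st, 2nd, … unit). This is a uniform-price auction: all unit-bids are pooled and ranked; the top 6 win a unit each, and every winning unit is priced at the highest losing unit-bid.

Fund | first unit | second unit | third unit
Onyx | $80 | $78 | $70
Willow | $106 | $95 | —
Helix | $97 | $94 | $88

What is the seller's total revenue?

Merging the schedules and taking the best 6: 106 (Willow-1), 97 (Helix-1), 95 (Willow-2), 94 (Helix-2), 88 (Helix-3), 80 (Onyx-1)
Highest rejected unit-bid = $78.
Allocation: Helix 3, Onyx 1, Willow 2. Every unit priced at $78.
Revenue = 6 × 78 = $468.

Total revenue: $468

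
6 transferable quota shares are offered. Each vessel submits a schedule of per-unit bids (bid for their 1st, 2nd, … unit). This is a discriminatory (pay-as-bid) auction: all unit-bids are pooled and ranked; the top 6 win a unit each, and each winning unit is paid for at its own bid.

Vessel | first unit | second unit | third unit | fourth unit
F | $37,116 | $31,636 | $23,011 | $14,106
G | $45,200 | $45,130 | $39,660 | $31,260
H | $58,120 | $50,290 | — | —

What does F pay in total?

F pays $37,116

Pooled unit-bids ranked (top 6): 58,120 (H-1), 50,290 (H-2), 45,200 (G-1), 45,130 (G-2), 39,660 (G-3), 37,116 (F-1)
Next rejected bid: $31,636 (not a price — pay-as-bid).
F's winning unit-bids: 37,116 = $37,116.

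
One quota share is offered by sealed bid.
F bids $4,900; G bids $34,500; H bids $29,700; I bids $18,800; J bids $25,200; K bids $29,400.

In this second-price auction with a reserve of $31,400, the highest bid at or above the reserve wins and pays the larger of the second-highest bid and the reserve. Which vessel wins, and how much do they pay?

Rule: the highest bid at or above the reserve wins and pays the larger of the second-highest bid and the reserve.
Bids ranked: 34,500 (G) > 29,700 (H) > 29,400 (K) > 25,200 (J) > 18,800 (I) > 4,900 (F)
Highest eligible bid: G at $34,500.
Second-highest bid $29,700 is below the reserve $31,400, so the reserve binds → payment $31,400.

G pays $31,400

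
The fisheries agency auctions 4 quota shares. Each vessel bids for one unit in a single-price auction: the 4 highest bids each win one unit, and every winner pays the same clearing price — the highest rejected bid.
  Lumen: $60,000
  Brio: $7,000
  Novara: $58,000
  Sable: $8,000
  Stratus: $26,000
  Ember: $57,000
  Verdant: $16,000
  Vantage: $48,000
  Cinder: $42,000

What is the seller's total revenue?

Bids ranked high→low: 60,000 (Lumen), 58,000 (Novara), 57,000 (Ember), 48,000 (Vantage), 42,000 (Cinder), 26,000 (Stratus), …
The 4 highest are Lumen, Novara, Ember, Vantage.
Clearing price = highest rejected bid = $42,000.
Total revenue = 4 × $42,000 = $168,000.

Total revenue: $168,000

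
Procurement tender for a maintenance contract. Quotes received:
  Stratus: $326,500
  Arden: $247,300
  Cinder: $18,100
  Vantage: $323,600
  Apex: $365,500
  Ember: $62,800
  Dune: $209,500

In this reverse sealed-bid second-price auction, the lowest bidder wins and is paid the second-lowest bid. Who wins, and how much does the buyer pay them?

Sorting bids: 18,100 (Cinder) < 62,800 (Ember) < 209,500 (Dune) < 247,300 (Arden) < 323,600 (Vantage) < 326,500 (Stratus) < …
Cinder is lowest; is paid the second-lowest bid, $62,800.

Cinder is paid $62,800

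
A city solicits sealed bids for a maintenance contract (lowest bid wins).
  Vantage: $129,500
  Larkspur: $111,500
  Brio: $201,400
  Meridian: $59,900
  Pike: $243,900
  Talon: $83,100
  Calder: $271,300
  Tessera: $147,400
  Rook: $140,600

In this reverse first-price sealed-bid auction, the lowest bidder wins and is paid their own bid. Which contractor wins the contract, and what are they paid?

Reverse first-price sealed-bid auction: the lowest bidder wins and is paid their own bid.
Bids ranked: 59,900 (Meridian) < 83,100 (Talon) < 111,500 (Larkspur) < 129,500 (Vantage) < 140,600 (Rook) < 147,400 (Tessera) < …
Meridian is lowest → is paid own bid, $59,900.

Meridian is paid $59,900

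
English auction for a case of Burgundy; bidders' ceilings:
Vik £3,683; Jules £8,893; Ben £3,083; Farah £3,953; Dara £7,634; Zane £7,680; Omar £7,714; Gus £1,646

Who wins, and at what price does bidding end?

Limits in order: 8,893 (Jules) > 7,714 (Omar) > 7,680 (Zane) > 7,634 (Dara) > 3,953 (Farah) > 3,683 (Vik) > …
Once the price passes £7,714, only Jules is left; the hammer falls at Omar's limit of £7,714.

Jules wins at £7,714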